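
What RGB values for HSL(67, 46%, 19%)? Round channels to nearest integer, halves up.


H=67°, S=0.46, L=0.19
C = (1-|2L-1|)×S = (1-|-0.62|)×0.46 = 0.1748
H' = H/60 = 67/60 ≈ 1.1167; X = C×(1-|H' mod 2 - 1|) ≈ 0.1544
m = L - C/2 = 0.19 - 0.0874 = 0.1026
Sector ⌊H'⌋ = 1 → (R',G',B') = (≈0.1544, 0.1748, 0.0)
RGB = ((R'+m)×255, (G'+m)×255, (B'+m)×255) = (65.5367, 70.737, 26.163)
Round half up → RGB(66, 71, 26)


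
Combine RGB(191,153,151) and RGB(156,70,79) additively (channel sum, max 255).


Additive: each channel = min(255, C₁+C₂)
R: 191+156 = 347 → 255
G: 153+70 = 223 → 223
B: 151+79 = 230 → 230
= RGB(255, 223, 230)


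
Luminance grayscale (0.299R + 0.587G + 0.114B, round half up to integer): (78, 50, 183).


Gray = 0.299×R + 0.587×G + 0.114×B
Gray = 0.299×78 + 0.587×50 + 0.114×183
Gray = 23.322 + 29.350 + 20.862
Gray = 73.534 → round half up → 74
Gray = 74


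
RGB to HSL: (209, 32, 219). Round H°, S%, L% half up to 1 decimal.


Normalize: R'=209/255≈0.8196, G'=32/255≈0.1255, B'=219/255≈0.8588
Max=219/255, Min=32/255, Δ=Max-Min=187/255
L = (Max+Min)/2 = (219+32)/510 = 251/510 = 0.49215… → L = 49.2%
L ≤ 0.5 → S = Δ/(Max+Min) = 187/(219+32) = 187/251 = 0.74501… → S = 74.5%
(the 1/255 factors cancel in S and H, so raw channel differences can be used)
Max is B' → H = 60 × ((R-G)/Δ + 4) = 60 × ((209-32)/187 + 4)
  177/187 + 4 = 0.9465… + 4 = 4.9465…
  H = 60 × 4.9465… = 296.791…° → H = 296.8°
= HSL(296.8°, 74.5%, 49.2%)


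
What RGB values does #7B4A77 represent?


7B → 123 (R)
4A → 74 (G)
77 → 119 (B)
= RGB(123, 74, 119)


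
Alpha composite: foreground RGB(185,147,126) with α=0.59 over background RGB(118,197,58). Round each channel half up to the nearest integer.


C = α×F + (1-α)×B, with 1-α = 0.41
R: 0.59×185 + 0.41×118 = 109.15 + 48.38 = 157.53 → 158
G: 0.59×147 + 0.41×197 = 86.73 + 80.77 = 167.50 → 168
B: 0.59×126 + 0.41×58 = 74.34 + 23.78 = 98.12 → 98
= RGB(158, 168, 98)


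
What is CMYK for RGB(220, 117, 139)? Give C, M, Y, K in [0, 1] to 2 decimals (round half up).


R'=220/255≈0.8627, G'=117/255≈0.4588, B'=139/255≈0.5451
K = 1 - max(R',G',B') = 1 - 220/255 = 35/255 = 0.13725… → 0.14
(1-R'-K)/(1-K) simplifies to (max-R)/max with max = 220:
C = (220-220)/220 = 0/220 = 0 → 0.00
M = (220-117)/220 = 103/220 = 0.46818… → 0.47
Y = (220-139)/220 = 81/220 = 0.36818… → 0.37
= CMYK(0.00, 0.47, 0.37, 0.14)


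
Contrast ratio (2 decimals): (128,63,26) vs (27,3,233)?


Linearize each sRGB channel c=v/255: c/12.92 if c ≤ 0.04045 else ((c+0.055)/1.055)^2.4
L = 0.2126×R_lin + 0.7152×G_lin + 0.0722×B_lin
Color 1 (128,63,26):
  R=128: 128/255≈0.5020 > 0.04045 → ((0.5020+0.055)/1.055)^2.4 ≈ 0.21586
  G=63: 63/255≈0.2471 > 0.04045 → ((0.2471+0.055)/1.055)^2.4 ≈ 0.04971
  B=26: 26/255≈0.1020 > 0.04045 → ((0.1020+0.055)/1.055)^2.4 ≈ 0.01033
  L1 = 0.2126×0.21586 + 0.7152×0.04971 + 0.0722×0.01033 ≈ 0.08219
Color 2 (27,3,233):
  R=27: 27/255≈0.1059 > 0.04045 → ((0.1059+0.055)/1.055)^2.4 ≈ 0.01096
  G=3: 3/255≈0.0118 ≤ 0.04045 → 0.0118/12.92 ≈ 0.00091
  B=233: 233/255≈0.9137 > 0.04045 → ((0.9137+0.055)/1.055)^2.4 ≈ 0.81485
  L2 = 0.2126×0.01096 + 0.7152×0.00091 + 0.0722×0.81485 ≈ 0.06181
Lighter = 0.08219, Darker = 0.06181
Ratio = (L_lighter + 0.05) / (L_darker + 0.05)
Ratio = (0.08219 + 0.05) / (0.06181 + 0.05) = 0.13219 / 0.11181 ≈ 1.1822
Ratio ≈ 1.18:1


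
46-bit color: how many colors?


Colors = 2^bits = 2^46
= 70,368,744,177,664 colors


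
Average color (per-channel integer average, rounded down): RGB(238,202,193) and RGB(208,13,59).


Midpoint: each channel = ⌊(C₁+C₂)/2⌋
R: ⌊(238+208)/2⌋ = 223
G: ⌊(202+13)/2⌋ = 107
B: ⌊(193+59)/2⌋ = 126
= RGB(223, 107, 126)


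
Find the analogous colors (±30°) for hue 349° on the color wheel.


Base hue: 349°
Left analog: (349 - 30) mod 360 = 319°
Right analog: (349 + 30) mod 360 = 19°
Analogous hues = 319° and 19°


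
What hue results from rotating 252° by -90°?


New hue = (H + rotation) mod 360
New hue = (252 -90) mod 360
= 162 mod 360
= 162°


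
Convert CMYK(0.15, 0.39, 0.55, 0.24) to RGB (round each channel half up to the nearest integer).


R = 255 × (1-C) × (1-K) = 255 × 0.85 × 0.76 = 164.73 → 165
G = 255 × (1-M) × (1-K) = 255 × 0.61 × 0.76 = 118.218 → 118
B = 255 × (1-Y) × (1-K) = 255 × 0.45 × 0.76 = 87.21 → 87
= RGB(165, 118, 87)


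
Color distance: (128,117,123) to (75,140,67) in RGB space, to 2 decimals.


d = √[(R₁-R₂)² + (G₁-G₂)² + (B₁-B₂)²]
d = √[(128-75)² + (117-140)² + (123-67)²]
d = √[2809 + 529 + 3136]
d = √6474
d ≈ 80.46


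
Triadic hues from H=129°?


Triadic: equally spaced at 120° intervals
H1 = 129°
H2 = (129 + 120) mod 360 = 249°
H3 = (129 + 240) mod 360 = 9°
Triadic = 129°, 249°, 9°


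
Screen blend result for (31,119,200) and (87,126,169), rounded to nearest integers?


Screen: C = 255 - (255-A)×(255-B)/255, rounded to nearest integer
R: 255 - (255-31)×(255-87)/255 = 255 - 37632/255 ≈ 255 - 147.576 = 107.424 → 107
G: 255 - (255-119)×(255-126)/255 = 255 - 17544/255 ≈ 255 - 68.800 = 186.200 → 186
B: 255 - (255-200)×(255-169)/255 = 255 - 4730/255 ≈ 255 - 18.549 = 236.451 → 236
= RGB(107, 186, 236)


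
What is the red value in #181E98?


Color: #181E98
R = 18 = 24
G = 1E = 30
B = 98 = 152
Red = 24


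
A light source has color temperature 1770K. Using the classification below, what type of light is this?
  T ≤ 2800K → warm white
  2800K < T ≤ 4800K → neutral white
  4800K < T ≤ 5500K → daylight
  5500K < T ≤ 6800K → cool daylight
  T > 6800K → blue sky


Temperature: 1770K
1770K ≤ 2800K → warm white
Classification: warm white


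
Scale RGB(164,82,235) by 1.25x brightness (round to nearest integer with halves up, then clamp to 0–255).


Multiply each channel by 1.25, round half up, clamp to [0, 255]
R: 164×1.25 = 205
G: 82×1.25 = 102.5 → round → 103
B: 235×1.25 = 293.75 → round → 294 → clamp → 255
= RGB(205, 103, 255)


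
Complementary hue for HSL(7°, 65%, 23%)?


Complement = opposite side of color wheel = hue + 180°
H' = (7 + 180) mod 360 = 187°
S and L unchanged.
= HSL(187°, 65%, 23%)


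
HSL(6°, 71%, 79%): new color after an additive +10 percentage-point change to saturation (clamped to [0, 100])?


Original S = 71%
Adjustment = +10 percentage points
New S = 71 + (10) = 81
Clamp to [0, 100] → 81
= HSL(6°, 81%, 79%)


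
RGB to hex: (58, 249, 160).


R = 58 → 3A (hex)
G = 249 → F9 (hex)
B = 160 → A0 (hex)
Hex = #3AF9A0


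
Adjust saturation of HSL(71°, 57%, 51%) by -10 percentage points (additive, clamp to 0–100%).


Original S = 57%
Adjustment = -10 percentage points
New S = 57 + (-10) = 47
Clamp to [0, 100] → 47
= HSL(71°, 47%, 51%)


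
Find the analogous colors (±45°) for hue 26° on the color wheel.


Base hue: 26°
Left analog: (26 - 45) mod 360 = 341°
Right analog: (26 + 45) mod 360 = 71°
Analogous hues = 341° and 71°


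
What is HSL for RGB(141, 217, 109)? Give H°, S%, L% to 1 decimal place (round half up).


Normalize: R'=141/255≈0.5529, G'=217/255≈0.8510, B'=109/255≈0.4275
Max=217/255, Min=109/255, Δ=Max-Min=108/255
L = (Max+Min)/2 = (217+109)/510 = 326/510 = 0.63921… → L = 63.9%
L > 0.5 → S = Δ/(2-Max-Min) = 108/(510-217-109) = 108/184 = 0.58695… → S = 58.7%
(the 1/255 factors cancel in S and H, so raw channel differences can be used)
Max is G' → H = 60 × ((B-R)/Δ + 2) = 60 × ((109-141)/108 + 2)
  -32/108 + 2 = -0.2962… + 2 = 1.7037…
  H = 60 × 1.7037… = 102.222…° → H = 102.2°
= HSL(102.2°, 58.7%, 63.9%)


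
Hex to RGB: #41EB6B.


41 → 65 (R)
EB → 235 (G)
6B → 107 (B)
= RGB(65, 235, 107)


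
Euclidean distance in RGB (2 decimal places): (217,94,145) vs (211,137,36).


d = √[(R₁-R₂)² + (G₁-G₂)² + (B₁-B₂)²]
d = √[(217-211)² + (94-137)² + (145-36)²]
d = √[36 + 1849 + 11881]
d = √13766
d ≈ 117.33


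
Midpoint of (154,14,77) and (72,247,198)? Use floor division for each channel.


Midpoint: each channel = ⌊(C₁+C₂)/2⌋
R: ⌊(154+72)/2⌋ = 113
G: ⌊(14+247)/2⌋ = 130
B: ⌊(77+198)/2⌋ = 137
= RGB(113, 130, 137)


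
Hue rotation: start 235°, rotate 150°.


New hue = (H + rotation) mod 360
New hue = (235 + 150) mod 360
= 385 mod 360
= 25°


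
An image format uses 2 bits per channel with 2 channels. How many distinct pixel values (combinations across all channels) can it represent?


Total bits = 2 bits/channel × 2 channels = 4 bits
Distinct pixel values = 2^4
= 16 pixel values


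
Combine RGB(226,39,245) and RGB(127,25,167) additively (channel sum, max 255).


Additive: each channel = min(255, C₁+C₂)
R: 226+127 = 353 → 255
G: 39+25 = 64 → 64
B: 245+167 = 412 → 255
= RGB(255, 64, 255)


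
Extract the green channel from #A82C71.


Color: #A82C71
R = A8 = 168
G = 2C = 44
B = 71 = 113
Green = 44


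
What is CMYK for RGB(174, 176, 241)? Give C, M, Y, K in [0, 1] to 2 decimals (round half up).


R'=174/255≈0.6824, G'=176/255≈0.6902, B'=241/255≈0.9451
K = 1 - max(R',G',B') = 1 - 241/255 = 14/255 = 0.05490… → 0.05
(1-R'-K)/(1-K) simplifies to (max-R)/max with max = 241:
C = (241-174)/241 = 67/241 = 0.27800… → 0.28
M = (241-176)/241 = 65/241 = 0.26970… → 0.27
Y = (241-241)/241 = 0/241 = 0 → 0.00
= CMYK(0.28, 0.27, 0.00, 0.05)


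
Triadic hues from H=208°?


Triadic: equally spaced at 120° intervals
H1 = 208°
H2 = (208 + 120) mod 360 = 328°
H3 = (208 + 240) mod 360 = 88°
Triadic = 208°, 328°, 88°


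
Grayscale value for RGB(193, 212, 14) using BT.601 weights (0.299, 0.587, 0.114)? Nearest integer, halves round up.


Gray = 0.299×R + 0.587×G + 0.114×B
Gray = 0.299×193 + 0.587×212 + 0.114×14
Gray = 57.707 + 124.444 + 1.596
Gray = 183.747 → round half up → 184
Gray = 184


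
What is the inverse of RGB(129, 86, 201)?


Invert: (255-R, 255-G, 255-B)
R: 255-129 = 126
G: 255-86 = 169
B: 255-201 = 54
= RGB(126, 169, 54)


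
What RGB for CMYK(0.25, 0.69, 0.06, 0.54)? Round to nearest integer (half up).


R = 255 × (1-C) × (1-K) = 255 × 0.75 × 0.46 = 87.975 → 88
G = 255 × (1-M) × (1-K) = 255 × 0.31 × 0.46 = 36.363 → 36
B = 255 × (1-Y) × (1-K) = 255 × 0.94 × 0.46 = 110.262 → 110
= RGB(88, 36, 110)


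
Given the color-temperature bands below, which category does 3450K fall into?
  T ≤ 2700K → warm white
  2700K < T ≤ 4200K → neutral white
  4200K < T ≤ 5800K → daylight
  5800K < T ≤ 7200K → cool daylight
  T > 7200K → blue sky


Temperature: 3450K
2700K < 3450K ≤ 4200K → neutral white
Classification: neutral white


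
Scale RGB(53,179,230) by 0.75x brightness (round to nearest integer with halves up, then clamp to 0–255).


Multiply each channel by 0.75, round half up, clamp to [0, 255]
R: 53×0.75 = 39.75 → round → 40
G: 179×0.75 = 134.25 → round → 134
B: 230×0.75 = 172.5 → round → 173
= RGB(40, 134, 173)


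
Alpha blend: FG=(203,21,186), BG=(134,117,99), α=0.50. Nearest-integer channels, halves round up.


C = α×F + (1-α)×B, with 1-α = 0.50
R: 0.50×203 + 0.50×134 = 101.50 + 67.00 = 168.50 → 169
G: 0.50×21 + 0.50×117 = 10.50 + 58.50 = 69.00 → 69
B: 0.50×186 + 0.50×99 = 93.00 + 49.50 = 142.50 → 143
= RGB(169, 69, 143)


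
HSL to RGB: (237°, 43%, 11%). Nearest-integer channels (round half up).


H=237°, S=0.43, L=0.11
C = (1-|2L-1|)×S = (1-|-0.78|)×0.43 = 0.0946
H' = H/60 = 237/60 ≈ 3.9500; X = C×(1-|H' mod 2 - 1|) = 0.00473
m = L - C/2 = 0.11 - 0.0473 = 0.0627
Sector ⌊H'⌋ = 3 → (R',G',B') = (0.0, 0.00473, 0.0946)
RGB = ((R'+m)×255, (G'+m)×255, (B'+m)×255) = (15.9885, 17.19465, 40.1115)
Round half up → RGB(16, 17, 40)


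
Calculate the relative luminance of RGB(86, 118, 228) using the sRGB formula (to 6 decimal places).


Linearize each channel (sRGB transfer function): c = v/255; c_lin = c/12.92 if c ≤ 0.04045, else ((c+0.055)/1.055)^2.4
  R: 86/255 ≈ 0.337255 > 0.04045 → ((0.337255+0.055)/1.055)^2.4 ≈ 0.093059
  G: 118/255 ≈ 0.462745 > 0.04045 → ((0.462745+0.055)/1.055)^2.4 ≈ 0.181164
  B: 228/255 ≈ 0.894118 > 0.04045 → ((0.894118+0.055)/1.055)^2.4 ≈ 0.775822
R_lin = 0.093059, G_lin = 0.181164, B_lin = 0.775822
L = 0.2126×R + 0.7152×G + 0.0722×B
L = 0.2126×0.093059 + 0.7152×0.181164 + 0.0722×0.775822
L ≈ 0.205367


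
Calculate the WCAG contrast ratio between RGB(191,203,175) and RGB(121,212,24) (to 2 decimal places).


Linearize each sRGB channel c=v/255: c/12.92 if c ≤ 0.04045 else ((c+0.055)/1.055)^2.4
L = 0.2126×R_lin + 0.7152×G_lin + 0.0722×B_lin
Color 1 (191,203,175):
  R=191: 191/255≈0.7490 > 0.04045 → ((0.7490+0.055)/1.055)^2.4 ≈ 0.52100
  G=203: 203/255≈0.7961 > 0.04045 → ((0.7961+0.055)/1.055)^2.4 ≈ 0.59720
  B=175: 175/255≈0.6863 > 0.04045 → ((0.6863+0.055)/1.055)^2.4 ≈ 0.42869
  L1 = 0.2126×0.52100 + 0.7152×0.59720 + 0.0722×0.42869 ≈ 0.56883
Color 2 (121,212,24):
  R=121: 121/255≈0.4745 > 0.04045 → ((0.4745+0.055)/1.055)^2.4 ≈ 0.19120
  G=212: 212/255≈0.8314 > 0.04045 → ((0.8314+0.055)/1.055)^2.4 ≈ 0.65837
  B=24: 24/255≈0.0941 > 0.04045 → ((0.0941+0.055)/1.055)^2.4 ≈ 0.00913
  L2 = 0.2126×0.19120 + 0.7152×0.65837 + 0.0722×0.00913 ≈ 0.51218
Lighter = 0.56883, Darker = 0.51218
Ratio = (L_lighter + 0.05) / (L_darker + 0.05)
Ratio = (0.56883 + 0.05) / (0.51218 + 0.05) = 0.61883 / 0.56218 ≈ 1.1008
Ratio ≈ 1.10:1


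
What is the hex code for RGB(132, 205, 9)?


R = 132 → 84 (hex)
G = 205 → CD (hex)
B = 9 → 09 (hex)
Hex = #84CD09


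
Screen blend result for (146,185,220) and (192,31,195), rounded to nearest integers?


Screen: C = 255 - (255-A)×(255-B)/255, rounded to nearest integer
R: 255 - (255-146)×(255-192)/255 = 255 - 6867/255 ≈ 255 - 26.929 = 228.071 → 228
G: 255 - (255-185)×(255-31)/255 = 255 - 15680/255 ≈ 255 - 61.490 = 193.510 → 194
B: 255 - (255-220)×(255-195)/255 = 255 - 2100/255 ≈ 255 - 8.235 = 246.765 → 247
= RGB(228, 194, 247)


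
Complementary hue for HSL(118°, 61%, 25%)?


Complement = opposite side of color wheel = hue + 180°
H' = (118 + 180) mod 360 = 298°
S and L unchanged.
= HSL(298°, 61%, 25%)


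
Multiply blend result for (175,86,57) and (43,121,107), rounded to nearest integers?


Multiply: C = A×B/255, rounded to nearest integer
R: 175×43/255 = 7525/255 ≈ 29.510 → 30
G: 86×121/255 = 10406/255 ≈ 40.808 → 41
B: 57×107/255 = 6099/255 ≈ 23.918 → 24
= RGB(30, 41, 24)


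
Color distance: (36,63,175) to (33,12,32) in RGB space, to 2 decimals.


d = √[(R₁-R₂)² + (G₁-G₂)² + (B₁-B₂)²]
d = √[(36-33)² + (63-12)² + (175-32)²]
d = √[9 + 2601 + 20449]
d = √23059
d ≈ 151.85


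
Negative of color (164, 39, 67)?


Invert: (255-R, 255-G, 255-B)
R: 255-164 = 91
G: 255-39 = 216
B: 255-67 = 188
= RGB(91, 216, 188)


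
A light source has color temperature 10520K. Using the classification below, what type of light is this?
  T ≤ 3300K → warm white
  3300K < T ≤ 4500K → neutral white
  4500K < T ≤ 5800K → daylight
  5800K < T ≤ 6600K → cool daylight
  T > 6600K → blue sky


Temperature: 10520K
10520K > 6600K → blue sky
Classification: blue sky


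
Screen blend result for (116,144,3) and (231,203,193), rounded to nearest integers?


Screen: C = 255 - (255-A)×(255-B)/255, rounded to nearest integer
R: 255 - (255-116)×(255-231)/255 = 255 - 3336/255 ≈ 255 - 13.082 = 241.918 → 242
G: 255 - (255-144)×(255-203)/255 = 255 - 5772/255 ≈ 255 - 22.635 = 232.365 → 232
B: 255 - (255-3)×(255-193)/255 = 255 - 15624/255 ≈ 255 - 61.271 = 193.729 → 194
= RGB(242, 232, 194)


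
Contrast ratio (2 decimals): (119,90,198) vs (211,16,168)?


Linearize each sRGB channel c=v/255: c/12.92 if c ≤ 0.04045 else ((c+0.055)/1.055)^2.4
L = 0.2126×R_lin + 0.7152×G_lin + 0.0722×B_lin
Color 1 (119,90,198):
  R=119: 119/255≈0.4667 > 0.04045 → ((0.4667+0.055)/1.055)^2.4 ≈ 0.18447
  G=90: 90/255≈0.3529 > 0.04045 → ((0.3529+0.055)/1.055)^2.4 ≈ 0.10224
  B=198: 198/255≈0.7765 > 0.04045 → ((0.7765+0.055)/1.055)^2.4 ≈ 0.56471
  L1 = 0.2126×0.18447 + 0.7152×0.10224 + 0.0722×0.56471 ≈ 0.15311
Color 2 (211,16,168):
  R=211: 211/255≈0.8275 > 0.04045 → ((0.8275+0.055)/1.055)^2.4 ≈ 0.65141
  G=16: 16/255≈0.0627 > 0.04045 → ((0.0627+0.055)/1.055)^2.4 ≈ 0.00518
  B=168: 168/255≈0.6588 > 0.04045 → ((0.6588+0.055)/1.055)^2.4 ≈ 0.39157
  L2 = 0.2126×0.65141 + 0.7152×0.00518 + 0.0722×0.39157 ≈ 0.17047
Lighter = 0.17047, Darker = 0.15311
Ratio = (L_lighter + 0.05) / (L_darker + 0.05)
Ratio = (0.17047 + 0.05) / (0.15311 + 0.05) = 0.22047 / 0.20311 ≈ 1.0854
Ratio ≈ 1.09:1


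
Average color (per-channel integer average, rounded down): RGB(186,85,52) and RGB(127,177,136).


Midpoint: each channel = ⌊(C₁+C₂)/2⌋
R: ⌊(186+127)/2⌋ = 156
G: ⌊(85+177)/2⌋ = 131
B: ⌊(52+136)/2⌋ = 94
= RGB(156, 131, 94)


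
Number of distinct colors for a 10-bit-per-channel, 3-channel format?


Total bits = 10 bits/channel × 3 channels = 30 bits
Distinct colors = 2^30
= 1,073,741,824 colors


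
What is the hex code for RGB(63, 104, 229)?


R = 63 → 3F (hex)
G = 104 → 68 (hex)
B = 229 → E5 (hex)
Hex = #3F68E5


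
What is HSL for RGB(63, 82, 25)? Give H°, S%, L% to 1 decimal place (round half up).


Normalize: R'=63/255≈0.2471, G'=82/255≈0.3216, B'=25/255≈0.0980
Max=82/255, Min=25/255, Δ=Max-Min=57/255
L = (Max+Min)/2 = (82+25)/510 = 107/510 = 0.20980… → L = 21.0%
L ≤ 0.5 → S = Δ/(Max+Min) = 57/(82+25) = 57/107 = 0.53271… → S = 53.3%
(the 1/255 factors cancel in S and H, so raw channel differences can be used)
Max is G' → H = 60 × ((B-R)/Δ + 2) = 60 × ((25-63)/57 + 2)
  -38/57 + 2 = -0.6666… + 2 = 1.3333…
  H = 60 × 1.3333… = 80° → H = 80.0°
= HSL(80.0°, 53.3%, 21.0%)


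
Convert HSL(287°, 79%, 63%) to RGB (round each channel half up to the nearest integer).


H=287°, S=0.79, L=0.63
C = (1-|2L-1|)×S = (1-|0.26|)×0.79 = 0.5846
H' = H/60 = 287/60 ≈ 4.7833; X = C×(1-|H' mod 2 - 1|) ≈ 0.4579
m = L - C/2 = 0.63 - 0.2923 = 0.3377
Sector ⌊H'⌋ = 4 → (R',G',B') = (≈0.4579, 0.0, 0.5846)
RGB = ((R'+m)×255, (G'+m)×255, (B'+m)×255) = (202.88735, 86.1135, 235.1865)
Round half up → RGB(203, 86, 235)


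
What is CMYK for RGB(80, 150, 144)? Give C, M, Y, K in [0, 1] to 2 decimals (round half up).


R'=80/255≈0.3137, G'=150/255≈0.5882, B'=144/255≈0.5647
K = 1 - max(R',G',B') = 1 - 150/255 = 105/255 = 0.41176… → 0.41
(1-R'-K)/(1-K) simplifies to (max-R)/max with max = 150:
C = (150-80)/150 = 70/150 = 0.46666… → 0.47
M = (150-150)/150 = 0/150 = 0 → 0.00
Y = (150-144)/150 = 6/150 = 0.04 → 0.04
= CMYK(0.47, 0.00, 0.04, 0.41)


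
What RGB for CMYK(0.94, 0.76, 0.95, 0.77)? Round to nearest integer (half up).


R = 255 × (1-C) × (1-K) = 255 × 0.06 × 0.23 = 3.519 → 4
G = 255 × (1-M) × (1-K) = 255 × 0.24 × 0.23 = 14.076 → 14
B = 255 × (1-Y) × (1-K) = 255 × 0.05 × 0.23 = 2.9325 → 3
= RGB(4, 14, 3)


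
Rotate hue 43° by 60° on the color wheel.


New hue = (H + rotation) mod 360
New hue = (43 + 60) mod 360
= 103 mod 360
= 103°


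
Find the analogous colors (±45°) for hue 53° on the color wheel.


Base hue: 53°
Left analog: (53 - 45) mod 360 = 8°
Right analog: (53 + 45) mod 360 = 98°
Analogous hues = 8° and 98°


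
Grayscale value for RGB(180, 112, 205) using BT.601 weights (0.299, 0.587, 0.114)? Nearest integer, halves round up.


Gray = 0.299×R + 0.587×G + 0.114×B
Gray = 0.299×180 + 0.587×112 + 0.114×205
Gray = 53.820 + 65.744 + 23.370
Gray = 142.934 → round half up → 143
Gray = 143


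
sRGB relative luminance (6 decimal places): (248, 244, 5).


Linearize each channel (sRGB transfer function): c = v/255; c_lin = c/12.92 if c ≤ 0.04045, else ((c+0.055)/1.055)^2.4
  R: 248/255 ≈ 0.972549 > 0.04045 → ((0.972549+0.055)/1.055)^2.4 ≈ 0.938686
  G: 244/255 ≈ 0.956863 > 0.04045 → ((0.956863+0.055)/1.055)^2.4 ≈ 0.904661
  B: 5/255 ≈ 0.019608 ≤ 0.04045 → 0.019608/12.92 ≈ 0.001518
R_lin = 0.938686, G_lin = 0.904661, B_lin = 0.001518
L = 0.2126×R + 0.7152×G + 0.0722×B
L = 0.2126×0.938686 + 0.7152×0.904661 + 0.0722×0.001518
L ≈ 0.846688


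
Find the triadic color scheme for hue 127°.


Triadic: equally spaced at 120° intervals
H1 = 127°
H2 = (127 + 120) mod 360 = 247°
H3 = (127 + 240) mod 360 = 7°
Triadic = 127°, 247°, 7°


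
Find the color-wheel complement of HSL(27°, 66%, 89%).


Complement = opposite side of color wheel = hue + 180°
H' = (27 + 180) mod 360 = 207°
S and L unchanged.
= HSL(207°, 66%, 89%)


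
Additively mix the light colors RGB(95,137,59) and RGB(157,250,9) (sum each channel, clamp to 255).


Additive: each channel = min(255, C₁+C₂)
R: 95+157 = 252 → 252
G: 137+250 = 387 → 255
B: 59+9 = 68 → 68
= RGB(252, 255, 68)


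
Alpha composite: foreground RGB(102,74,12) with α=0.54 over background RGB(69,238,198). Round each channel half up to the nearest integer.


C = α×F + (1-α)×B, with 1-α = 0.46
R: 0.54×102 + 0.46×69 = 55.08 + 31.74 = 86.82 → 87
G: 0.54×74 + 0.46×238 = 39.96 + 109.48 = 149.44 → 149
B: 0.54×12 + 0.46×198 = 6.48 + 91.08 = 97.56 → 98
= RGB(87, 149, 98)


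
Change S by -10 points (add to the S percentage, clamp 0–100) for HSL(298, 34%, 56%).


Original S = 34%
Adjustment = -10 percentage points
New S = 34 + (-10) = 24
Clamp to [0, 100] → 24
= HSL(298°, 24%, 56%)


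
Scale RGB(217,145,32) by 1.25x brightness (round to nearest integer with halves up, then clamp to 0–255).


Multiply each channel by 1.25, round half up, clamp to [0, 255]
R: 217×1.25 = 271.25 → round → 271 → clamp → 255
G: 145×1.25 = 181.25 → round → 181
B: 32×1.25 = 40
= RGB(255, 181, 40)


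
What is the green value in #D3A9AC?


Color: #D3A9AC
R = D3 = 211
G = A9 = 169
B = AC = 172
Green = 169


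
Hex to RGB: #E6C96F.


E6 → 230 (R)
C9 → 201 (G)
6F → 111 (B)
= RGB(230, 201, 111)


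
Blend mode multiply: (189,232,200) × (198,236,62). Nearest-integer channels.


Multiply: C = A×B/255, rounded to nearest integer
R: 189×198/255 = 37422/255 ≈ 146.753 → 147
G: 232×236/255 = 54752/255 ≈ 214.714 → 215
B: 200×62/255 = 12400/255 ≈ 48.627 → 49
= RGB(147, 215, 49)


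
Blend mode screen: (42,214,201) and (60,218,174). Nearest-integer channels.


Screen: C = 255 - (255-A)×(255-B)/255, rounded to nearest integer
R: 255 - (255-42)×(255-60)/255 = 255 - 41535/255 ≈ 255 - 162.882 = 92.118 → 92
G: 255 - (255-214)×(255-218)/255 = 255 - 1517/255 ≈ 255 - 5.949 = 249.051 → 249
B: 255 - (255-201)×(255-174)/255 = 255 - 4374/255 ≈ 255 - 17.153 = 237.847 → 238
= RGB(92, 249, 238)


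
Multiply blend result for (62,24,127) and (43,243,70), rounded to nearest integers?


Multiply: C = A×B/255, rounded to nearest integer
R: 62×43/255 = 2666/255 ≈ 10.455 → 10
G: 24×243/255 = 5832/255 ≈ 22.871 → 23
B: 127×70/255 = 8890/255 ≈ 34.863 → 35
= RGB(10, 23, 35)


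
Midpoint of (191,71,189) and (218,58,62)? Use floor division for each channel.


Midpoint: each channel = ⌊(C₁+C₂)/2⌋
R: ⌊(191+218)/2⌋ = 204
G: ⌊(71+58)/2⌋ = 64
B: ⌊(189+62)/2⌋ = 125
= RGB(204, 64, 125)


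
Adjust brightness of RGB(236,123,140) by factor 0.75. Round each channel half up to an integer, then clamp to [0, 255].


Multiply each channel by 0.75, round half up, clamp to [0, 255]
R: 236×0.75 = 177
G: 123×0.75 = 92.25 → round → 92
B: 140×0.75 = 105
= RGB(177, 92, 105)


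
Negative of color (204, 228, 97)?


Invert: (255-R, 255-G, 255-B)
R: 255-204 = 51
G: 255-228 = 27
B: 255-97 = 158
= RGB(51, 27, 158)


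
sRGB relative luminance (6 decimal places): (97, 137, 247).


Linearize each channel (sRGB transfer function): c = v/255; c_lin = c/12.92 if c ≤ 0.04045, else ((c+0.055)/1.055)^2.4
  R: 97/255 ≈ 0.380392 > 0.04045 → ((0.380392+0.055)/1.055)^2.4 ≈ 0.119538
  G: 137/255 ≈ 0.537255 > 0.04045 → ((0.537255+0.055)/1.055)^2.4 ≈ 0.250158
  B: 247/255 ≈ 0.968627 > 0.04045 → ((0.968627+0.055)/1.055)^2.4 ≈ 0.930111
R_lin = 0.119538, G_lin = 0.250158, B_lin = 0.930111
L = 0.2126×R + 0.7152×G + 0.0722×B
L = 0.2126×0.119538 + 0.7152×0.250158 + 0.0722×0.930111
L ≈ 0.271481


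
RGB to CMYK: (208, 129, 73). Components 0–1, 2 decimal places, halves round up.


R'=208/255≈0.8157, G'=129/255≈0.5059, B'=73/255≈0.2863
K = 1 - max(R',G',B') = 1 - 208/255 = 47/255 = 0.18431… → 0.18
(1-R'-K)/(1-K) simplifies to (max-R)/max with max = 208:
C = (208-208)/208 = 0/208 = 0 → 0.00
M = (208-129)/208 = 79/208 = 0.37980… → 0.38
Y = (208-73)/208 = 135/208 = 0.64903… → 0.65
= CMYK(0.00, 0.38, 0.65, 0.18)


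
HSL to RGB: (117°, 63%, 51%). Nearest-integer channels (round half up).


H=117°, S=0.63, L=0.51
C = (1-|2L-1|)×S = (1-|0.02|)×0.63 = 0.6174
H' = H/60 = 117/60 ≈ 1.9500; X = C×(1-|H' mod 2 - 1|) = 0.03087
m = L - C/2 = 0.51 - 0.3087 = 0.2013
Sector ⌊H'⌋ = 1 → (R',G',B') = (0.03087, 0.6174, 0.0)
RGB = ((R'+m)×255, (G'+m)×255, (B'+m)×255) = (59.20335, 208.7685, 51.3315)
Round half up → RGB(59, 209, 51)


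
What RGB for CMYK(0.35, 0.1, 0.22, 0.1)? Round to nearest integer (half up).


R = 255 × (1-C) × (1-K) = 255 × 0.65 × 0.90 = 149.175 → 149
G = 255 × (1-M) × (1-K) = 255 × 0.90 × 0.90 = 206.55 → 207
B = 255 × (1-Y) × (1-K) = 255 × 0.78 × 0.90 = 179.01 → 179
= RGB(149, 207, 179)


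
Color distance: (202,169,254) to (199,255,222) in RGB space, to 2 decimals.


d = √[(R₁-R₂)² + (G₁-G₂)² + (B₁-B₂)²]
d = √[(202-199)² + (169-255)² + (254-222)²]
d = √[9 + 7396 + 1024]
d = √8429
d ≈ 91.81


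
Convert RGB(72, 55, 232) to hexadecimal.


R = 72 → 48 (hex)
G = 55 → 37 (hex)
B = 232 → E8 (hex)
Hex = #4837E8


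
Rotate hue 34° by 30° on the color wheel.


New hue = (H + rotation) mod 360
New hue = (34 + 30) mod 360
= 64 mod 360
= 64°


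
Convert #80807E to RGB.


80 → 128 (R)
80 → 128 (G)
7E → 126 (B)
= RGB(128, 128, 126)


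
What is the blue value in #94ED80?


Color: #94ED80
R = 94 = 148
G = ED = 237
B = 80 = 128
Blue = 128


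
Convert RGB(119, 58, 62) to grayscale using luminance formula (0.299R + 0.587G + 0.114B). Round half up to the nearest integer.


Gray = 0.299×R + 0.587×G + 0.114×B
Gray = 0.299×119 + 0.587×58 + 0.114×62
Gray = 35.581 + 34.046 + 7.068
Gray = 76.695 → round half up → 77
Gray = 77


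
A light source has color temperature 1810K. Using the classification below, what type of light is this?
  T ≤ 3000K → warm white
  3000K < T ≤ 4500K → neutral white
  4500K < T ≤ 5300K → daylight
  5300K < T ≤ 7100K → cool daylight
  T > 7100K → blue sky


Temperature: 1810K
1810K ≤ 3000K → warm white
Classification: warm white


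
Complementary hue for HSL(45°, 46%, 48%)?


Complement = opposite side of color wheel = hue + 180°
H' = (45 + 180) mod 360 = 225°
S and L unchanged.
= HSL(225°, 46%, 48%)


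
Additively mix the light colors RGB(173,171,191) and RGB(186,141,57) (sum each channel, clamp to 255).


Additive: each channel = min(255, C₁+C₂)
R: 173+186 = 359 → 255
G: 171+141 = 312 → 255
B: 191+57 = 248 → 248
= RGB(255, 255, 248)


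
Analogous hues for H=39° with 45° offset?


Base hue: 39°
Left analog: (39 - 45) mod 360 = 354°
Right analog: (39 + 45) mod 360 = 84°
Analogous hues = 354° and 84°


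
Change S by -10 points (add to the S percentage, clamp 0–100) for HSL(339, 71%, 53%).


Original S = 71%
Adjustment = -10 percentage points
New S = 71 + (-10) = 61
Clamp to [0, 100] → 61
= HSL(339°, 61%, 53%)


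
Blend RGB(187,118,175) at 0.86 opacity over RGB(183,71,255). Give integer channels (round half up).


C = α×F + (1-α)×B, with 1-α = 0.14
R: 0.86×187 + 0.14×183 = 160.82 + 25.62 = 186.44 → 186
G: 0.86×118 + 0.14×71 = 101.48 + 9.94 = 111.42 → 111
B: 0.86×175 + 0.14×255 = 150.50 + 35.70 = 186.20 → 186
= RGB(186, 111, 186)


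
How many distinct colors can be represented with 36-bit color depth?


Colors = 2^bits = 2^36
= 68,719,476,736 colors


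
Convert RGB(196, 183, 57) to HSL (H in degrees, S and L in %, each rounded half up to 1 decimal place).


Normalize: R'=196/255≈0.7686, G'=183/255≈0.7176, B'=57/255≈0.2235
Max=196/255, Min=57/255, Δ=Max-Min=139/255
L = (Max+Min)/2 = (196+57)/510 = 253/510 = 0.49607… → L = 49.6%
L ≤ 0.5 → S = Δ/(Max+Min) = 139/(196+57) = 139/253 = 0.54940… → S = 54.9%
(the 1/255 factors cancel in S and H, so raw channel differences can be used)
Max is R' → H = 60 × (((G-B)/Δ) mod 6) = 60 × (((183-57)/139) mod 6)
  126/139 = 0.9064…
  H = 60 × 0.9064… = 54.388…° → H = 54.4°
= HSL(54.4°, 54.9%, 49.6%)


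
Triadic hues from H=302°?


Triadic: equally spaced at 120° intervals
H1 = 302°
H2 = (302 + 120) mod 360 = 62°
H3 = (302 + 240) mod 360 = 182°
Triadic = 302°, 62°, 182°


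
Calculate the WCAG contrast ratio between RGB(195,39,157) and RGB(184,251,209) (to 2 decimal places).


Linearize each sRGB channel c=v/255: c/12.92 if c ≤ 0.04045 else ((c+0.055)/1.055)^2.4
L = 0.2126×R_lin + 0.7152×G_lin + 0.0722×B_lin
Color 1 (195,39,157):
  R=195: 195/255≈0.7647 > 0.04045 → ((0.7647+0.055)/1.055)^2.4 ≈ 0.54572
  G=39: 39/255≈0.1529 > 0.04045 → ((0.1529+0.055)/1.055)^2.4 ≈ 0.02029
  B=157: 157/255≈0.6157 > 0.04045 → ((0.6157+0.055)/1.055)^2.4 ≈ 0.33716
  L1 = 0.2126×0.54572 + 0.7152×0.02029 + 0.0722×0.33716 ≈ 0.15487
Color 2 (184,251,209):
  R=184: 184/255≈0.7216 > 0.04045 → ((0.7216+0.055)/1.055)^2.4 ≈ 0.47932
  G=251: 251/255≈0.9843 > 0.04045 → ((0.9843+0.055)/1.055)^2.4 ≈ 0.96469
  B=209: 209/255≈0.8196 > 0.04045 → ((0.8196+0.055)/1.055)^2.4 ≈ 0.63760
  L2 = 0.2126×0.47932 + 0.7152×0.96469 + 0.0722×0.63760 ≈ 0.83788
Lighter = 0.83788, Darker = 0.15487
Ratio = (L_lighter + 0.05) / (L_darker + 0.05)
Ratio = (0.83788 + 0.05) / (0.15487 + 0.05) = 0.88788 / 0.20487 ≈ 4.3338
Ratio ≈ 4.33:1


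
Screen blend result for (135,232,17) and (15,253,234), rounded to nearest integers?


Screen: C = 255 - (255-A)×(255-B)/255, rounded to nearest integer
R: 255 - (255-135)×(255-15)/255 = 255 - 28800/255 ≈ 255 - 112.941 = 142.059 → 142
G: 255 - (255-232)×(255-253)/255 = 255 - 46/255 ≈ 255 - 0.180 = 254.820 → 255
B: 255 - (255-17)×(255-234)/255 = 255 - 4998/255 ≈ 255 - 19.600 = 235.400 → 235
= RGB(142, 255, 235)


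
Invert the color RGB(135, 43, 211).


Invert: (255-R, 255-G, 255-B)
R: 255-135 = 120
G: 255-43 = 212
B: 255-211 = 44
= RGB(120, 212, 44)


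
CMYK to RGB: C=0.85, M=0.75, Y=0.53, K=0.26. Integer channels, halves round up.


R = 255 × (1-C) × (1-K) = 255 × 0.15 × 0.74 = 28.305 → 28
G = 255 × (1-M) × (1-K) = 255 × 0.25 × 0.74 = 47.175 → 47
B = 255 × (1-Y) × (1-K) = 255 × 0.47 × 0.74 = 88.689 → 89
= RGB(28, 47, 89)


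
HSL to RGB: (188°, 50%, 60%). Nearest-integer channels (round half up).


H=188°, S=0.50, L=0.60
C = (1-|2L-1|)×S = (1-|0.20|)×0.50 = 0.4
H' = H/60 = 188/60 ≈ 3.1333; X = C×(1-|H' mod 2 - 1|) ≈ 0.3467
m = L - C/2 = 0.60 - 0.2 = 0.4
Sector ⌊H'⌋ = 3 → (R',G',B') = (0.0, ≈0.3467, 0.4)
RGB = ((R'+m)×255, (G'+m)×255, (B'+m)×255) = (102.0, 190.4, 204.0)
Round half up → RGB(102, 190, 204)


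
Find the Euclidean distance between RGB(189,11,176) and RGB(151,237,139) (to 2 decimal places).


d = √[(R₁-R₂)² + (G₁-G₂)² + (B₁-B₂)²]
d = √[(189-151)² + (11-237)² + (176-139)²]
d = √[1444 + 51076 + 1369]
d = √53889
d ≈ 232.14


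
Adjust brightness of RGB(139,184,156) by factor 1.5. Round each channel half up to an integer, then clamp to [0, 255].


Multiply each channel by 1.5, round half up, clamp to [0, 255]
R: 139×1.5 = 208.5 → round → 209
G: 184×1.5 = 276 → clamp → 255
B: 156×1.5 = 234
= RGB(209, 255, 234)


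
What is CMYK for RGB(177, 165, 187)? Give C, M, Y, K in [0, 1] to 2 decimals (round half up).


R'=177/255≈0.6941, G'=165/255≈0.6471, B'=187/255≈0.7333
K = 1 - max(R',G',B') = 1 - 187/255 = 68/255 = 0.26666… → 0.27
(1-R'-K)/(1-K) simplifies to (max-R)/max with max = 187:
C = (187-177)/187 = 10/187 = 0.05347… → 0.05
M = (187-165)/187 = 22/187 = 0.11764… → 0.12
Y = (187-187)/187 = 0/187 = 0 → 0.00
= CMYK(0.05, 0.12, 0.00, 0.27)


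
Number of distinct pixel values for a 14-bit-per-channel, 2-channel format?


Total bits = 14 bits/channel × 2 channels = 28 bits
Distinct pixel values = 2^28
= 268,435,456 pixel values


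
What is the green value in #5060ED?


Color: #5060ED
R = 50 = 80
G = 60 = 96
B = ED = 237
Green = 96


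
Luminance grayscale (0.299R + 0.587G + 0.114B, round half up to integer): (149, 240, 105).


Gray = 0.299×R + 0.587×G + 0.114×B
Gray = 0.299×149 + 0.587×240 + 0.114×105
Gray = 44.551 + 140.880 + 11.970
Gray = 197.401 → round half up → 197
Gray = 197


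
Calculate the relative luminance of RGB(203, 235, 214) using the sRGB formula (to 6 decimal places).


Linearize each channel (sRGB transfer function): c = v/255; c_lin = c/12.92 if c ≤ 0.04045, else ((c+0.055)/1.055)^2.4
  R: 203/255 ≈ 0.796078 > 0.04045 → ((0.796078+0.055)/1.055)^2.4 ≈ 0.597202
  G: 235/255 ≈ 0.921569 > 0.04045 → ((0.921569+0.055)/1.055)^2.4 ≈ 0.830770
  B: 214/255 ≈ 0.839216 > 0.04045 → ((0.839216+0.055)/1.055)^2.4 ≈ 0.672443
R_lin = 0.597202, G_lin = 0.830770, B_lin = 0.672443
L = 0.2126×R + 0.7152×G + 0.0722×B
L = 0.2126×0.597202 + 0.7152×0.830770 + 0.0722×0.672443
L ≈ 0.769682


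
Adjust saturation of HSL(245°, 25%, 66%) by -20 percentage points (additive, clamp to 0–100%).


Original S = 25%
Adjustment = -20 percentage points
New S = 25 + (-20) = 5
Clamp to [0, 100] → 5
= HSL(245°, 5%, 66%)


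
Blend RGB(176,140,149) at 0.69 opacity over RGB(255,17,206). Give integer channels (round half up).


C = α×F + (1-α)×B, with 1-α = 0.31
R: 0.69×176 + 0.31×255 = 121.44 + 79.05 = 200.49 → 200
G: 0.69×140 + 0.31×17 = 96.60 + 5.27 = 101.87 → 102
B: 0.69×149 + 0.31×206 = 102.81 + 63.86 = 166.67 → 167
= RGB(200, 102, 167)


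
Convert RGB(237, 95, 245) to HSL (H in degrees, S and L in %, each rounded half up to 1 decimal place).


Normalize: R'=237/255≈0.9294, G'=95/255≈0.3725, B'=245/255≈0.9608
Max=245/255, Min=95/255, Δ=Max-Min=150/255
L = (Max+Min)/2 = (245+95)/510 = 340/510 = 0.66666… → L = 66.7%
L > 0.5 → S = Δ/(2-Max-Min) = 150/(510-245-95) = 150/170 = 0.88235… → S = 88.2%
(the 1/255 factors cancel in S and H, so raw channel differences can be used)
Max is B' → H = 60 × ((R-G)/Δ + 4) = 60 × ((237-95)/150 + 4)
  142/150 + 4 = 0.9466… + 4 = 4.9466…
  H = 60 × 4.9466… = 296.8° → H = 296.8°
= HSL(296.8°, 88.2%, 66.7%)


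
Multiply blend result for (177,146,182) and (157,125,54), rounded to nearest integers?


Multiply: C = A×B/255, rounded to nearest integer
R: 177×157/255 = 27789/255 ≈ 108.976 → 109
G: 146×125/255 = 18250/255 ≈ 71.569 → 72
B: 182×54/255 = 9828/255 ≈ 38.541 → 39
= RGB(109, 72, 39)


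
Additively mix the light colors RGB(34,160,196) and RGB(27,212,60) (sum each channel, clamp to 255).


Additive: each channel = min(255, C₁+C₂)
R: 34+27 = 61 → 61
G: 160+212 = 372 → 255
B: 196+60 = 256 → 255
= RGB(61, 255, 255)


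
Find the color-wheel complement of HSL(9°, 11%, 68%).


Complement = opposite side of color wheel = hue + 180°
H' = (9 + 180) mod 360 = 189°
S and L unchanged.
= HSL(189°, 11%, 68%)


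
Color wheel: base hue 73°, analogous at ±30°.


Base hue: 73°
Left analog: (73 - 30) mod 360 = 43°
Right analog: (73 + 30) mod 360 = 103°
Analogous hues = 43° and 103°


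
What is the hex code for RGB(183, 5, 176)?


R = 183 → B7 (hex)
G = 5 → 05 (hex)
B = 176 → B0 (hex)
Hex = #B705B0


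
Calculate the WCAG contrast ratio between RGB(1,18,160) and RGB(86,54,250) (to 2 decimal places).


Linearize each sRGB channel c=v/255: c/12.92 if c ≤ 0.04045 else ((c+0.055)/1.055)^2.4
L = 0.2126×R_lin + 0.7152×G_lin + 0.0722×B_lin
Color 1 (1,18,160):
  R=1: 1/255≈0.0039 ≤ 0.04045 → 0.0039/12.92 ≈ 0.00030
  G=18: 18/255≈0.0706 > 0.04045 → ((0.0706+0.055)/1.055)^2.4 ≈ 0.00605
  B=160: 160/255≈0.6275 > 0.04045 → ((0.6275+0.055)/1.055)^2.4 ≈ 0.35153
  L1 = 0.2126×0.00030 + 0.7152×0.00605 + 0.0722×0.35153 ≈ 0.02977
Color 2 (86,54,250):
  R=86: 86/255≈0.3373 > 0.04045 → ((0.3373+0.055)/1.055)^2.4 ≈ 0.09306
  G=54: 54/255≈0.2118 > 0.04045 → ((0.2118+0.055)/1.055)^2.4 ≈ 0.03689
  B=250: 250/255≈0.9804 > 0.04045 → ((0.9804+0.055)/1.055)^2.4 ≈ 0.95597
  L2 = 0.2126×0.09306 + 0.7152×0.03689 + 0.0722×0.95597 ≈ 0.11519
Lighter = 0.11519, Darker = 0.02977
Ratio = (L_lighter + 0.05) / (L_darker + 0.05)
Ratio = (0.11519 + 0.05) / (0.02977 + 0.05) = 0.16519 / 0.07977 ≈ 2.0708
Ratio ≈ 2.07:1


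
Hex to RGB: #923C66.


92 → 146 (R)
3C → 60 (G)
66 → 102 (B)
= RGB(146, 60, 102)


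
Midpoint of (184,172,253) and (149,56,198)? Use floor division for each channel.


Midpoint: each channel = ⌊(C₁+C₂)/2⌋
R: ⌊(184+149)/2⌋ = 166
G: ⌊(172+56)/2⌋ = 114
B: ⌊(253+198)/2⌋ = 225
= RGB(166, 114, 225)


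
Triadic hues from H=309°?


Triadic: equally spaced at 120° intervals
H1 = 309°
H2 = (309 + 120) mod 360 = 69°
H3 = (309 + 240) mod 360 = 189°
Triadic = 309°, 69°, 189°


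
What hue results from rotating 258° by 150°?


New hue = (H + rotation) mod 360
New hue = (258 + 150) mod 360
= 408 mod 360
= 48°


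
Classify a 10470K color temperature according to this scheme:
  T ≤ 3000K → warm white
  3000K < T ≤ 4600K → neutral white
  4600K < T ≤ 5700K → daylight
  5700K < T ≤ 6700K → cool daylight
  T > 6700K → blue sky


Temperature: 10470K
10470K > 6700K → blue sky
Classification: blue sky


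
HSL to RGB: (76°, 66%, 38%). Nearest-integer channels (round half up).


H=76°, S=0.66, L=0.38
C = (1-|2L-1|)×S = (1-|-0.24|)×0.66 = 0.5016
H' = H/60 = 76/60 ≈ 1.2667; X = C×(1-|H' mod 2 - 1|) = 0.36784
m = L - C/2 = 0.38 - 0.2508 = 0.1292
Sector ⌊H'⌋ = 1 → (R',G',B') = (0.36784, 0.5016, 0.0)
RGB = ((R'+m)×255, (G'+m)×255, (B'+m)×255) = (126.7452, 160.854, 32.946)
Round half up → RGB(127, 161, 33)


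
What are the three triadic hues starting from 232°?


Triadic: equally spaced at 120° intervals
H1 = 232°
H2 = (232 + 120) mod 360 = 352°
H3 = (232 + 240) mod 360 = 112°
Triadic = 232°, 352°, 112°


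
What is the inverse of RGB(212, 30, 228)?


Invert: (255-R, 255-G, 255-B)
R: 255-212 = 43
G: 255-30 = 225
B: 255-228 = 27
= RGB(43, 225, 27)


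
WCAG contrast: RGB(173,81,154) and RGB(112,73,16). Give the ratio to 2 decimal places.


Linearize each sRGB channel c=v/255: c/12.92 if c ≤ 0.04045 else ((c+0.055)/1.055)^2.4
L = 0.2126×R_lin + 0.7152×G_lin + 0.0722×B_lin
Color 1 (173,81,154):
  R=173: 173/255≈0.6784 > 0.04045 → ((0.6784+0.055)/1.055)^2.4 ≈ 0.41789
  G=81: 81/255≈0.3176 > 0.04045 → ((0.3176+0.055)/1.055)^2.4 ≈ 0.08228
  B=154: 154/255≈0.6039 > 0.04045 → ((0.6039+0.055)/1.055)^2.4 ≈ 0.32314
  L1 = 0.2126×0.41789 + 0.7152×0.08228 + 0.0722×0.32314 ≈ 0.17102
Color 2 (112,73,16):
  R=112: 112/255≈0.4392 > 0.04045 → ((0.4392+0.055)/1.055)^2.4 ≈ 0.16203
  G=73: 73/255≈0.2863 > 0.04045 → ((0.2863+0.055)/1.055)^2.4 ≈ 0.06663
  B=16: 16/255≈0.0627 > 0.04045 → ((0.0627+0.055)/1.055)^2.4 ≈ 0.00518
  L2 = 0.2126×0.16203 + 0.7152×0.06663 + 0.0722×0.00518 ≈ 0.08247
Lighter = 0.17102, Darker = 0.08247
Ratio = (L_lighter + 0.05) / (L_darker + 0.05)
Ratio = (0.17102 + 0.05) / (0.08247 + 0.05) = 0.22102 / 0.13247 ≈ 1.6684
Ratio ≈ 1.67:1
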